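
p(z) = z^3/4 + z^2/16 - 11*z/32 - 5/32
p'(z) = 3*z^2/4 + z/8 - 11/32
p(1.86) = 1.03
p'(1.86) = 2.48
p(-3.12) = -6.07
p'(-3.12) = 6.57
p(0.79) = -0.27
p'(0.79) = 0.22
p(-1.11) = -0.04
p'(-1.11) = 0.44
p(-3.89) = -12.59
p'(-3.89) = 10.52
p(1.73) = 0.73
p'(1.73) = 2.12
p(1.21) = -0.04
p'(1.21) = 0.91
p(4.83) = 27.81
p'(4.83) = 17.76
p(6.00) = 54.03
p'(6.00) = 27.41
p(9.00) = 184.06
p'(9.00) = 61.53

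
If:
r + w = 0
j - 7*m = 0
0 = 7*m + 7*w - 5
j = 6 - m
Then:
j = 21/4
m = 3/4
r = 1/28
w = -1/28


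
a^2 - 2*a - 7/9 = (a - 7/3)*(a + 1/3)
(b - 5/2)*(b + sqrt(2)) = b^2 - 5*b/2 + sqrt(2)*b - 5*sqrt(2)/2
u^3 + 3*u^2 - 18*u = u*(u - 3)*(u + 6)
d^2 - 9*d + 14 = (d - 7)*(d - 2)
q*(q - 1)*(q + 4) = q^3 + 3*q^2 - 4*q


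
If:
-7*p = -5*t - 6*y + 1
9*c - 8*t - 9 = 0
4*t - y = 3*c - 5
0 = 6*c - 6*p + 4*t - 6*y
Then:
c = -41/103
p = -139/103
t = -162/103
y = -10/103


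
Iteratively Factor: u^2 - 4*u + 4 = (u - 2)*(u - 2)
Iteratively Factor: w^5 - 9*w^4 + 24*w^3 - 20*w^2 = (w)*(w^4 - 9*w^3 + 24*w^2 - 20*w) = w*(w - 2)*(w^3 - 7*w^2 + 10*w) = w*(w - 2)^2*(w^2 - 5*w) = w*(w - 5)*(w - 2)^2*(w)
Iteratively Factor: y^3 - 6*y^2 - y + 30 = (y - 3)*(y^2 - 3*y - 10) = (y - 5)*(y - 3)*(y + 2)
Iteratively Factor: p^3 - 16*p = (p - 4)*(p^2 + 4*p) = (p - 4)*(p + 4)*(p)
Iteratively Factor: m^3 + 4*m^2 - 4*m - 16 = (m + 4)*(m^2 - 4) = (m + 2)*(m + 4)*(m - 2)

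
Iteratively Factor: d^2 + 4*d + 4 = (d + 2)*(d + 2)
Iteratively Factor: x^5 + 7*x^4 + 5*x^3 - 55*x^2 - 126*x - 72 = (x + 3)*(x^4 + 4*x^3 - 7*x^2 - 34*x - 24) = (x - 3)*(x + 3)*(x^3 + 7*x^2 + 14*x + 8) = (x - 3)*(x + 1)*(x + 3)*(x^2 + 6*x + 8) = (x - 3)*(x + 1)*(x + 2)*(x + 3)*(x + 4)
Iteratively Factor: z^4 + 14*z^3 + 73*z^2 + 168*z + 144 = (z + 3)*(z^3 + 11*z^2 + 40*z + 48) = (z + 3)*(z + 4)*(z^2 + 7*z + 12) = (z + 3)^2*(z + 4)*(z + 4)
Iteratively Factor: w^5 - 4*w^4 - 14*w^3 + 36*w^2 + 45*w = (w + 1)*(w^4 - 5*w^3 - 9*w^2 + 45*w) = (w + 1)*(w + 3)*(w^3 - 8*w^2 + 15*w) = (w - 5)*(w + 1)*(w + 3)*(w^2 - 3*w) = w*(w - 5)*(w + 1)*(w + 3)*(w - 3)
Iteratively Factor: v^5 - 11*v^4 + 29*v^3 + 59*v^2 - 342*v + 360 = (v - 2)*(v^4 - 9*v^3 + 11*v^2 + 81*v - 180) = (v - 2)*(v + 3)*(v^3 - 12*v^2 + 47*v - 60) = (v - 4)*(v - 2)*(v + 3)*(v^2 - 8*v + 15) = (v - 4)*(v - 3)*(v - 2)*(v + 3)*(v - 5)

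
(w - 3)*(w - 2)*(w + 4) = w^3 - w^2 - 14*w + 24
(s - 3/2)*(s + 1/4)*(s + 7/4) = s^3 + s^2/2 - 41*s/16 - 21/32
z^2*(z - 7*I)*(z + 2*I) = z^4 - 5*I*z^3 + 14*z^2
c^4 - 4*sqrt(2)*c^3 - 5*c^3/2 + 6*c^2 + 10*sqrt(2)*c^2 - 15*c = c*(c - 5/2)*(c - 3*sqrt(2))*(c - sqrt(2))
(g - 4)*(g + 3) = g^2 - g - 12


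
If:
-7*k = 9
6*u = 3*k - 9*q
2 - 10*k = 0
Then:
No Solution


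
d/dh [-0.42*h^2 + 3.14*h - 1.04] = 3.14 - 0.84*h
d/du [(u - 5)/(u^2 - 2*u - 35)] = (u^2 - 2*u - 2*(u - 5)*(u - 1) - 35)/(-u^2 + 2*u + 35)^2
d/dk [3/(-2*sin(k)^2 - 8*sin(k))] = 3*(sin(k) + 2)*cos(k)/((sin(k) + 4)^2*sin(k)^2)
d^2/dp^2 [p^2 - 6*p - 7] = 2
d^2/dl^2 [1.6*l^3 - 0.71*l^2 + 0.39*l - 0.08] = 9.6*l - 1.42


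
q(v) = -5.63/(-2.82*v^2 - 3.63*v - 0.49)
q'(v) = -5.63*(5.64*v + 3.63)/(-2.82*v^2 - 3.63*v - 0.49)^2 = (-31.7532*v - 20.4369)/(2.82*v^2 + 3.63*v + 0.49)^2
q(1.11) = 0.70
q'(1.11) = -0.87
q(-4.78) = 0.12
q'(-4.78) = 0.06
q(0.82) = 1.05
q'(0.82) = -1.62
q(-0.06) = 19.94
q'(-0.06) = -232.45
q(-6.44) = 0.06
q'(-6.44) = 0.02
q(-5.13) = 0.10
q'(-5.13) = 0.05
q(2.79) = 0.17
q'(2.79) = -0.10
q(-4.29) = 0.15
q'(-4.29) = 0.09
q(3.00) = 0.15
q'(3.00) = -0.09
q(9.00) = 0.02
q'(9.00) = -0.00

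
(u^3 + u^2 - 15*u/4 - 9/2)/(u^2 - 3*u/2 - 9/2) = (u^2 - u/2 - 3)/(u - 3)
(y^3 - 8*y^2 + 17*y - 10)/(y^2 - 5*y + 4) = (y^2 - 7*y + 10)/(y - 4)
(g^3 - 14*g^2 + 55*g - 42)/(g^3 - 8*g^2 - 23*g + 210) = (g - 1)/(g + 5)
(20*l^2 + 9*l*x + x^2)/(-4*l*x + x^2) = (20*l^2 + 9*l*x + x^2)/(x*(-4*l + x))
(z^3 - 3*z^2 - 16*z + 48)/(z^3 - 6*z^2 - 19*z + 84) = (z - 4)/(z - 7)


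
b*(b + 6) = b^2 + 6*b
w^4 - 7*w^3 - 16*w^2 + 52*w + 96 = (w - 8)*(w - 3)*(w + 2)^2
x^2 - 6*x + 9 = (x - 3)^2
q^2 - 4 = (q - 2)*(q + 2)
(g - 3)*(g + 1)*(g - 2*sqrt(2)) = g^3 - 2*sqrt(2)*g^2 - 2*g^2 - 3*g + 4*sqrt(2)*g + 6*sqrt(2)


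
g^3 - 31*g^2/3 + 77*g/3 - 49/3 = (g - 7)*(g - 7/3)*(g - 1)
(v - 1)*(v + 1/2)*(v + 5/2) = v^3 + 2*v^2 - 7*v/4 - 5/4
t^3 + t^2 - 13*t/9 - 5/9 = (t - 1)*(t + 1/3)*(t + 5/3)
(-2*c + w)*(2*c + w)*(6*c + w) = -24*c^3 - 4*c^2*w + 6*c*w^2 + w^3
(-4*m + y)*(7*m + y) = -28*m^2 + 3*m*y + y^2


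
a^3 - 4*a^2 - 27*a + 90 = (a - 6)*(a - 3)*(a + 5)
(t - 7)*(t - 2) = t^2 - 9*t + 14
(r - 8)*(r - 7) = r^2 - 15*r + 56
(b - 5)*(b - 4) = b^2 - 9*b + 20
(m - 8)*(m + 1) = m^2 - 7*m - 8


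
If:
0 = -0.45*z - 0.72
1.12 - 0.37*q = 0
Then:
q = 3.03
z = -1.60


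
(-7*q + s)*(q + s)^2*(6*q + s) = -42*q^4 - 85*q^3*s - 43*q^2*s^2 + q*s^3 + s^4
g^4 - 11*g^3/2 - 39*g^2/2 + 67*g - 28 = (g - 7)*(g - 2)*(g - 1/2)*(g + 4)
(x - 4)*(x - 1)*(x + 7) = x^3 + 2*x^2 - 31*x + 28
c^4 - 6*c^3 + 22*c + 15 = (c - 5)*(c - 3)*(c + 1)^2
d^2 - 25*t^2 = (d - 5*t)*(d + 5*t)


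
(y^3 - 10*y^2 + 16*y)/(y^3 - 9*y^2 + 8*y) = (y - 2)/(y - 1)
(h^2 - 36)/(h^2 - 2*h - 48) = (h - 6)/(h - 8)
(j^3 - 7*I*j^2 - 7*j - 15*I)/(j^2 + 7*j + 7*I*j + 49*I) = (j^3 - 7*I*j^2 - 7*j - 15*I)/(j^2 + 7*j*(1 + I) + 49*I)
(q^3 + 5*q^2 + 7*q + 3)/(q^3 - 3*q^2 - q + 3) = (q^2 + 4*q + 3)/(q^2 - 4*q + 3)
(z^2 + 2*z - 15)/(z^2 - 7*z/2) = 2*(z^2 + 2*z - 15)/(z*(2*z - 7))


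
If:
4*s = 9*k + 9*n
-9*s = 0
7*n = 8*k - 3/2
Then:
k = 1/10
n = -1/10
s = 0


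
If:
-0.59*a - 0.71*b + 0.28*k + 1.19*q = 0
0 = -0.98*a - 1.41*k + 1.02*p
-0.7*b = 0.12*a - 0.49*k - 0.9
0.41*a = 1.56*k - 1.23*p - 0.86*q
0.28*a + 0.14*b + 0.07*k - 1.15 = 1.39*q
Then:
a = 6.99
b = -33.24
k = -47.61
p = -59.11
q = -5.17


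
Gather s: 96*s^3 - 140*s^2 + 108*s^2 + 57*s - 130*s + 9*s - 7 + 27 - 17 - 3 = 96*s^3 - 32*s^2 - 64*s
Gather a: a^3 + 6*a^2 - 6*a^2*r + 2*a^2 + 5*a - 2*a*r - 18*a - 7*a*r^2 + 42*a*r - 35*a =a^3 + a^2*(8 - 6*r) + a*(-7*r^2 + 40*r - 48)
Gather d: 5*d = 5*d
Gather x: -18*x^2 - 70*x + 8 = -18*x^2 - 70*x + 8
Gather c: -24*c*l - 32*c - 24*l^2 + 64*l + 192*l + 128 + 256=c*(-24*l - 32) - 24*l^2 + 256*l + 384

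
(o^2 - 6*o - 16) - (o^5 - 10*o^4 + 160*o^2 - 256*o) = -o^5 + 10*o^4 - 159*o^2 + 250*o - 16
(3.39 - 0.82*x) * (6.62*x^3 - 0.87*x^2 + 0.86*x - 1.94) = -5.4284*x^4 + 23.1552*x^3 - 3.6545*x^2 + 4.5062*x - 6.5766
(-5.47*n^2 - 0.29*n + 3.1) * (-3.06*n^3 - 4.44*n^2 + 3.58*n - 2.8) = 16.7382*n^5 + 25.1742*n^4 - 27.781*n^3 + 0.513799999999998*n^2 + 11.91*n - 8.68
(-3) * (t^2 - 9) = 27 - 3*t^2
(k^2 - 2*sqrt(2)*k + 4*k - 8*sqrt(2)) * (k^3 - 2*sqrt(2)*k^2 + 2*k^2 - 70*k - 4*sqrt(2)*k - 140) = k^5 - 4*sqrt(2)*k^4 + 6*k^4 - 54*k^3 - 24*sqrt(2)*k^3 - 372*k^2 + 108*sqrt(2)*k^2 - 496*k + 840*sqrt(2)*k + 1120*sqrt(2)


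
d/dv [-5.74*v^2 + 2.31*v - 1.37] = 2.31 - 11.48*v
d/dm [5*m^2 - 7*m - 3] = 10*m - 7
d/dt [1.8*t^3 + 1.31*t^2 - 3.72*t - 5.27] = 5.4*t^2 + 2.62*t - 3.72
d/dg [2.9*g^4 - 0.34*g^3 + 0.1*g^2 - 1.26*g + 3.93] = 11.6*g^3 - 1.02*g^2 + 0.2*g - 1.26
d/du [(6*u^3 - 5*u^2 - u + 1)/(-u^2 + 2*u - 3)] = (-6*u^4 + 24*u^3 - 65*u^2 + 32*u + 1)/(u^4 - 4*u^3 + 10*u^2 - 12*u + 9)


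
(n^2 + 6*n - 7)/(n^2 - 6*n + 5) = (n + 7)/(n - 5)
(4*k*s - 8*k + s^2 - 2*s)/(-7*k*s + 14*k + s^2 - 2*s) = (4*k + s)/(-7*k + s)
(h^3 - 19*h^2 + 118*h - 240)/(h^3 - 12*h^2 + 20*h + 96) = (h - 5)/(h + 2)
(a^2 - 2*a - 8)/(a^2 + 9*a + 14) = (a - 4)/(a + 7)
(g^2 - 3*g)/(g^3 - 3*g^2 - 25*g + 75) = g/(g^2 - 25)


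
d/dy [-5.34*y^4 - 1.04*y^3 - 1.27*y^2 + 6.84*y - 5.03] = -21.36*y^3 - 3.12*y^2 - 2.54*y + 6.84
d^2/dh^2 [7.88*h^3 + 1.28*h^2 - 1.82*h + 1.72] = 47.28*h + 2.56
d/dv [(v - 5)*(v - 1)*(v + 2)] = 3*v^2 - 8*v - 7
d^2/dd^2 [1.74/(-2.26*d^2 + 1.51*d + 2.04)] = (-17.774448*d^2 + 11.875848*d + 1.74*(4.52*d - 1.51)*(9.04*d - 3.02) + 16.044192)/(-2.26*d^2 + 1.51*d + 2.04)^3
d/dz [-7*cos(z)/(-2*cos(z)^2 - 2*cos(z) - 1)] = 7*sin(z)*cos(2*z)/(2*cos(z) + cos(2*z) + 2)^2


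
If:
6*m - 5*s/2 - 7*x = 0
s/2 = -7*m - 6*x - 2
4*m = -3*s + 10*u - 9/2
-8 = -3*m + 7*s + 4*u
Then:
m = -2275/6809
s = -8526/6809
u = -1615/27236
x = 1095/6809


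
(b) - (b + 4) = -4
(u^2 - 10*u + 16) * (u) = u^3 - 10*u^2 + 16*u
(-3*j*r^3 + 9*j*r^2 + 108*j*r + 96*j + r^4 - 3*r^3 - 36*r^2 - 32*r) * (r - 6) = -3*j*r^4 + 27*j*r^3 + 54*j*r^2 - 552*j*r - 576*j + r^5 - 9*r^4 - 18*r^3 + 184*r^2 + 192*r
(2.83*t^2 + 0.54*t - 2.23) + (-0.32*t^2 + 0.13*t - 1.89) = 2.51*t^2 + 0.67*t - 4.12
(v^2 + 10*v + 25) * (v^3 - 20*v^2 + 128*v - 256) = v^5 - 10*v^4 - 47*v^3 + 524*v^2 + 640*v - 6400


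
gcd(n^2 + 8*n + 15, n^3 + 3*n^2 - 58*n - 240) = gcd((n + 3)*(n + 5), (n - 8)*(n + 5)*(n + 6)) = n + 5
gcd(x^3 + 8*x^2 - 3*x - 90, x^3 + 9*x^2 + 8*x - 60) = x^2 + 11*x + 30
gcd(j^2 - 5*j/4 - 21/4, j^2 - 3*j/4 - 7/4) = 1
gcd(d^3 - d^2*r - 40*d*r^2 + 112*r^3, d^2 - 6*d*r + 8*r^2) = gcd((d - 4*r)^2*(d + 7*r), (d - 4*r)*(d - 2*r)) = -d + 4*r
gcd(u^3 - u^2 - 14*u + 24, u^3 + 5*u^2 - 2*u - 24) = u^2 + 2*u - 8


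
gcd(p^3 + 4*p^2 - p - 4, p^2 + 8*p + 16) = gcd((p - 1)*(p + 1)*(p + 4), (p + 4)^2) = p + 4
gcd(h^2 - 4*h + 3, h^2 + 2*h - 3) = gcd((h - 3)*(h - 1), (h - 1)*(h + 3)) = h - 1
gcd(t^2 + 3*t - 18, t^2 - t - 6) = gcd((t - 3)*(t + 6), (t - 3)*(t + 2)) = t - 3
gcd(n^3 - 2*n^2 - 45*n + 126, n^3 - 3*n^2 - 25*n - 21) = 1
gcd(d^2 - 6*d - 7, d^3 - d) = d + 1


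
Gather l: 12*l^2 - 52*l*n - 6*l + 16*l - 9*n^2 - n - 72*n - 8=12*l^2 + l*(10 - 52*n) - 9*n^2 - 73*n - 8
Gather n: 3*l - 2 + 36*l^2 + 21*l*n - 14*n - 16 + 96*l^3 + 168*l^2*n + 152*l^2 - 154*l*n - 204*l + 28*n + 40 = 96*l^3 + 188*l^2 - 201*l + n*(168*l^2 - 133*l + 14) + 22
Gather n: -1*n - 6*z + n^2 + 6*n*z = n^2 + n*(6*z - 1) - 6*z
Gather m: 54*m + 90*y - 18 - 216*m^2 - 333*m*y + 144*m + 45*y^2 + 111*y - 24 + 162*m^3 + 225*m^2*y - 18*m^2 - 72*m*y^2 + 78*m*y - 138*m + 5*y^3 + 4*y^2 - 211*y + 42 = 162*m^3 + m^2*(225*y - 234) + m*(-72*y^2 - 255*y + 60) + 5*y^3 + 49*y^2 - 10*y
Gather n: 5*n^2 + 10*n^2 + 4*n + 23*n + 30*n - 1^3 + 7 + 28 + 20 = 15*n^2 + 57*n + 54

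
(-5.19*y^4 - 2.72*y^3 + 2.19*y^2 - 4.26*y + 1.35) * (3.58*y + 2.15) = -18.5802*y^5 - 20.8961*y^4 + 1.9922*y^3 - 10.5423*y^2 - 4.326*y + 2.9025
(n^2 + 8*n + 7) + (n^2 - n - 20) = 2*n^2 + 7*n - 13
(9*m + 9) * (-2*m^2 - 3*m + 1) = -18*m^3 - 45*m^2 - 18*m + 9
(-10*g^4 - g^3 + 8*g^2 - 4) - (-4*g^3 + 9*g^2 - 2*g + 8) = -10*g^4 + 3*g^3 - g^2 + 2*g - 12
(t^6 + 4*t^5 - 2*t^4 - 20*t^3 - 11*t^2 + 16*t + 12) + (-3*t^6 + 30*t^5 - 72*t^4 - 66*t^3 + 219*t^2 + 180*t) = -2*t^6 + 34*t^5 - 74*t^4 - 86*t^3 + 208*t^2 + 196*t + 12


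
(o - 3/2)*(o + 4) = o^2 + 5*o/2 - 6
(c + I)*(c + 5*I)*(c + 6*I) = c^3 + 12*I*c^2 - 41*c - 30*I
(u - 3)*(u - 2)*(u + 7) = u^3 + 2*u^2 - 29*u + 42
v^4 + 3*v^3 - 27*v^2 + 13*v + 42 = (v - 3)*(v - 2)*(v + 1)*(v + 7)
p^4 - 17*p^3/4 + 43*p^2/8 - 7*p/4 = p*(p - 2)*(p - 7/4)*(p - 1/2)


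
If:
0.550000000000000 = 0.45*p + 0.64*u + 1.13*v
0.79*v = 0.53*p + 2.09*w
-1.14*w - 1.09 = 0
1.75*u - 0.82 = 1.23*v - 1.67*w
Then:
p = 2.43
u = 0.75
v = -0.90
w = -0.96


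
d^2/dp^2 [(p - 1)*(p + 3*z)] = 2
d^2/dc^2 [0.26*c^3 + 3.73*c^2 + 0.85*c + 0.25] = 1.56*c + 7.46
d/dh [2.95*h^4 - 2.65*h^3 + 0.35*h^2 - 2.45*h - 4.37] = 11.8*h^3 - 7.95*h^2 + 0.7*h - 2.45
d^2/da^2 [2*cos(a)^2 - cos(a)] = cos(a) - 4*cos(2*a)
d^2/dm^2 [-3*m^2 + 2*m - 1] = -6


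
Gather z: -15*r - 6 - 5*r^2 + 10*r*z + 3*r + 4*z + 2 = -5*r^2 - 12*r + z*(10*r + 4) - 4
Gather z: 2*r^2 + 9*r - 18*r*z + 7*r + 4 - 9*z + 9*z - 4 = 2*r^2 - 18*r*z + 16*r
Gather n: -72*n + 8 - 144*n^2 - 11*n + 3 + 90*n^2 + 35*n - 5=-54*n^2 - 48*n + 6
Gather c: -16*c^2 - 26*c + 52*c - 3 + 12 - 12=-16*c^2 + 26*c - 3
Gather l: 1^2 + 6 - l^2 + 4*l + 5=-l^2 + 4*l + 12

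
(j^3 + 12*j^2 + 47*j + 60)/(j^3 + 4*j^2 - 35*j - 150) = (j^2 + 7*j + 12)/(j^2 - j - 30)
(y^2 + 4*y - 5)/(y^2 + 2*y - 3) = (y + 5)/(y + 3)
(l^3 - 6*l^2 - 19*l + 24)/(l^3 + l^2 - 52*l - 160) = (l^2 + 2*l - 3)/(l^2 + 9*l + 20)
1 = 1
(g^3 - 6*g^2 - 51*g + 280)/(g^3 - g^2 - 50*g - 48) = (g^2 + 2*g - 35)/(g^2 + 7*g + 6)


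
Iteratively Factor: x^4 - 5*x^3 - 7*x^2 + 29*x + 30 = (x + 2)*(x^3 - 7*x^2 + 7*x + 15) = (x + 1)*(x + 2)*(x^2 - 8*x + 15) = (x - 3)*(x + 1)*(x + 2)*(x - 5)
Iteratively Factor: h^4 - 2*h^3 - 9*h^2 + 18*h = (h - 3)*(h^3 + h^2 - 6*h) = (h - 3)*(h + 3)*(h^2 - 2*h) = h*(h - 3)*(h + 3)*(h - 2)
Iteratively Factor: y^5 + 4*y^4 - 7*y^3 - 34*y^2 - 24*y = (y + 2)*(y^4 + 2*y^3 - 11*y^2 - 12*y) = (y + 2)*(y + 4)*(y^3 - 2*y^2 - 3*y) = y*(y + 2)*(y + 4)*(y^2 - 2*y - 3) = y*(y + 1)*(y + 2)*(y + 4)*(y - 3)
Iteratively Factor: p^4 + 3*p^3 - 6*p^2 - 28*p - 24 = (p + 2)*(p^3 + p^2 - 8*p - 12) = (p - 3)*(p + 2)*(p^2 + 4*p + 4) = (p - 3)*(p + 2)^2*(p + 2)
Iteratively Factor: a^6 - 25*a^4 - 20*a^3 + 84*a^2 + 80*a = (a + 2)*(a^5 - 2*a^4 - 21*a^3 + 22*a^2 + 40*a) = (a - 2)*(a + 2)*(a^4 - 21*a^2 - 20*a) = (a - 2)*(a + 1)*(a + 2)*(a^3 - a^2 - 20*a) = a*(a - 2)*(a + 1)*(a + 2)*(a^2 - a - 20) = a*(a - 5)*(a - 2)*(a + 1)*(a + 2)*(a + 4)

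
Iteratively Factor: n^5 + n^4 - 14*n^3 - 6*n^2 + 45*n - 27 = (n + 3)*(n^4 - 2*n^3 - 8*n^2 + 18*n - 9) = (n - 1)*(n + 3)*(n^3 - n^2 - 9*n + 9) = (n - 1)*(n + 3)^2*(n^2 - 4*n + 3) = (n - 1)^2*(n + 3)^2*(n - 3)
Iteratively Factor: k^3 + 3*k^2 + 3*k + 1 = (k + 1)*(k^2 + 2*k + 1) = (k + 1)^2*(k + 1)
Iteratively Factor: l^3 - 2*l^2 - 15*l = (l)*(l^2 - 2*l - 15) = l*(l - 5)*(l + 3)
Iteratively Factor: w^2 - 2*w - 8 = (w - 4)*(w + 2)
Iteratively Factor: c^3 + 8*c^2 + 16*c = (c + 4)*(c^2 + 4*c) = (c + 4)^2*(c)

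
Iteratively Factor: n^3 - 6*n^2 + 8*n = (n)*(n^2 - 6*n + 8) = n*(n - 2)*(n - 4)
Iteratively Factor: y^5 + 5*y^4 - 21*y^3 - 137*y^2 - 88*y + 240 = (y + 3)*(y^4 + 2*y^3 - 27*y^2 - 56*y + 80) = (y - 1)*(y + 3)*(y^3 + 3*y^2 - 24*y - 80) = (y - 1)*(y + 3)*(y + 4)*(y^2 - y - 20) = (y - 5)*(y - 1)*(y + 3)*(y + 4)*(y + 4)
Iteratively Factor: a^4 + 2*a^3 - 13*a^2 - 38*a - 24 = (a - 4)*(a^3 + 6*a^2 + 11*a + 6) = (a - 4)*(a + 3)*(a^2 + 3*a + 2) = (a - 4)*(a + 2)*(a + 3)*(a + 1)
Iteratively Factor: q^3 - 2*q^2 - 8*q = (q - 4)*(q^2 + 2*q) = q*(q - 4)*(q + 2)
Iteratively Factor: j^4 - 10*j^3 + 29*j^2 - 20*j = (j)*(j^3 - 10*j^2 + 29*j - 20) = j*(j - 4)*(j^2 - 6*j + 5) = j*(j - 4)*(j - 1)*(j - 5)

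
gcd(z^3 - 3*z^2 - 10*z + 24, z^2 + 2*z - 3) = z + 3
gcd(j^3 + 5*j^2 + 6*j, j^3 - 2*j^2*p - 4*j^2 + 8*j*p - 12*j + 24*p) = j + 2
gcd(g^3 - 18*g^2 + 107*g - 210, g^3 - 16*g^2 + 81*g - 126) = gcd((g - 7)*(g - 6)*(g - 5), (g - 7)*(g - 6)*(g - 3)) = g^2 - 13*g + 42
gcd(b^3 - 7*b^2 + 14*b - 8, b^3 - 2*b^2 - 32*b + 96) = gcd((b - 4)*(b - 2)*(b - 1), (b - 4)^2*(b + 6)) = b - 4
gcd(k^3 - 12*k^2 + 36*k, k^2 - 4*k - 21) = 1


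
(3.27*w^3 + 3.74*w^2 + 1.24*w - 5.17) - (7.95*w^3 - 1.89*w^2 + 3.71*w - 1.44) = -4.68*w^3 + 5.63*w^2 - 2.47*w - 3.73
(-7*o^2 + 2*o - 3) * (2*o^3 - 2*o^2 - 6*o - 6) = -14*o^5 + 18*o^4 + 32*o^3 + 36*o^2 + 6*o + 18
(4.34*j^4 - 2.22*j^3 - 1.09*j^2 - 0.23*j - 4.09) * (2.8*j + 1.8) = 12.152*j^5 + 1.596*j^4 - 7.048*j^3 - 2.606*j^2 - 11.866*j - 7.362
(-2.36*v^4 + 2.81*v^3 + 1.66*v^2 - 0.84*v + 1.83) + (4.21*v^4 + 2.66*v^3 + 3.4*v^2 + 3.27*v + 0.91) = 1.85*v^4 + 5.47*v^3 + 5.06*v^2 + 2.43*v + 2.74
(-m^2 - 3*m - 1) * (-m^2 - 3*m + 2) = m^4 + 6*m^3 + 8*m^2 - 3*m - 2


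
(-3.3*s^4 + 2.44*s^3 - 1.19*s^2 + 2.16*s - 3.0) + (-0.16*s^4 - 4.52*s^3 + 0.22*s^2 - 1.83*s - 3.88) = -3.46*s^4 - 2.08*s^3 - 0.97*s^2 + 0.33*s - 6.88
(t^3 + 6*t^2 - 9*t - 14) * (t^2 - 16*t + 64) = t^5 - 10*t^4 - 41*t^3 + 514*t^2 - 352*t - 896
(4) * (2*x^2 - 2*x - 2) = 8*x^2 - 8*x - 8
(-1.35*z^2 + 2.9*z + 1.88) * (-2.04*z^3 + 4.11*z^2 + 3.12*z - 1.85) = 2.754*z^5 - 11.4645*z^4 + 3.8718*z^3 + 19.2723*z^2 + 0.500599999999999*z - 3.478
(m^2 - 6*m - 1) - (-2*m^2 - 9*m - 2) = 3*m^2 + 3*m + 1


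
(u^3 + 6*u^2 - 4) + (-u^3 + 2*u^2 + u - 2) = 8*u^2 + u - 6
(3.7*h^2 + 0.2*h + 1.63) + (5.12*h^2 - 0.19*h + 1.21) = 8.82*h^2 + 0.01*h + 2.84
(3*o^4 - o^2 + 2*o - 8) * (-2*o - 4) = -6*o^5 - 12*o^4 + 2*o^3 + 8*o + 32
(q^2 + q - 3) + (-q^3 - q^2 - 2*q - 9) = -q^3 - q - 12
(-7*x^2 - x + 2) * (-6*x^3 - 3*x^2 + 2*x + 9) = 42*x^5 + 27*x^4 - 23*x^3 - 71*x^2 - 5*x + 18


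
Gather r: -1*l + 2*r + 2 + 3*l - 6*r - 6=2*l - 4*r - 4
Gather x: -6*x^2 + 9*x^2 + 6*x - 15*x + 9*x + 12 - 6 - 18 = 3*x^2 - 12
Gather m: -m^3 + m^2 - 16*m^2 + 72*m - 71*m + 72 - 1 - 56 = -m^3 - 15*m^2 + m + 15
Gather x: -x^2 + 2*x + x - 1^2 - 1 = -x^2 + 3*x - 2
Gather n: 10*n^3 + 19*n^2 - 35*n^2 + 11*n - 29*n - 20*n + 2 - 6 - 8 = 10*n^3 - 16*n^2 - 38*n - 12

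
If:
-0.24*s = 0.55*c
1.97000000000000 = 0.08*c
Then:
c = 24.62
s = -56.43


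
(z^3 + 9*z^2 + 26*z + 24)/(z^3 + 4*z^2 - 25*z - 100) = (z^2 + 5*z + 6)/(z^2 - 25)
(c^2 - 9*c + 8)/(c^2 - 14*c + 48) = (c - 1)/(c - 6)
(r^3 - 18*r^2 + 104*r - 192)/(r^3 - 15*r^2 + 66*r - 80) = (r^2 - 10*r + 24)/(r^2 - 7*r + 10)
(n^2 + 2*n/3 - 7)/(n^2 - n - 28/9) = 3*(n + 3)/(3*n + 4)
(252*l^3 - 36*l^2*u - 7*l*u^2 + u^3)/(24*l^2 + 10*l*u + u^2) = (42*l^2 - 13*l*u + u^2)/(4*l + u)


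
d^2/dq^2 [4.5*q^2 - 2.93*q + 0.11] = 9.00000000000000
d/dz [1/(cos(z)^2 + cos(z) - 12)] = (2*cos(z) + 1)*sin(z)/(cos(z)^2 + cos(z) - 12)^2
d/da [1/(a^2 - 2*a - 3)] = 2*(1 - a)/(-a^2 + 2*a + 3)^2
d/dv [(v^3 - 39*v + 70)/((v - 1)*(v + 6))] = (v^4 + 10*v^3 + 21*v^2 - 140*v - 116)/(v^4 + 10*v^3 + 13*v^2 - 60*v + 36)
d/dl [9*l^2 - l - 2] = 18*l - 1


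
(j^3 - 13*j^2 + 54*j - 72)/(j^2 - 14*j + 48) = (j^2 - 7*j + 12)/(j - 8)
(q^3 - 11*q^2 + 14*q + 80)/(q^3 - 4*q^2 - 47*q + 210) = (q^2 - 6*q - 16)/(q^2 + q - 42)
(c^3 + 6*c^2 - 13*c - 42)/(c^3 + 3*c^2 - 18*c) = (c^2 + 9*c + 14)/(c*(c + 6))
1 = 1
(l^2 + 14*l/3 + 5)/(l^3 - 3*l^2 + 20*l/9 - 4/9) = 3*(3*l^2 + 14*l + 15)/(9*l^3 - 27*l^2 + 20*l - 4)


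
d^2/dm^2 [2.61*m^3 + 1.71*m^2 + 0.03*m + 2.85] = 15.66*m + 3.42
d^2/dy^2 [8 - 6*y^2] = -12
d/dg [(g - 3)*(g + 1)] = 2*g - 2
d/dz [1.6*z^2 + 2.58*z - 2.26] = 3.2*z + 2.58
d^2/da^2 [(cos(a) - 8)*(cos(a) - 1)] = 9*cos(a) - 2*cos(2*a)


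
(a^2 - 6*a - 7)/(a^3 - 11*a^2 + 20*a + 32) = (a - 7)/(a^2 - 12*a + 32)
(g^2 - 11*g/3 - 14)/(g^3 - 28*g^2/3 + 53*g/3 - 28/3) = (3*g^2 - 11*g - 42)/(3*g^3 - 28*g^2 + 53*g - 28)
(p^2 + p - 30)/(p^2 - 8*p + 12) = (p^2 + p - 30)/(p^2 - 8*p + 12)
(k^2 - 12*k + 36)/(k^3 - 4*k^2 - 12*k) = (k - 6)/(k*(k + 2))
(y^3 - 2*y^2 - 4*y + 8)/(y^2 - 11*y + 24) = (y^3 - 2*y^2 - 4*y + 8)/(y^2 - 11*y + 24)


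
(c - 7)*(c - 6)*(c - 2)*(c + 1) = c^4 - 14*c^3 + 53*c^2 - 16*c - 84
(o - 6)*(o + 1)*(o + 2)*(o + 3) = o^4 - 25*o^2 - 60*o - 36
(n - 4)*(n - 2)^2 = n^3 - 8*n^2 + 20*n - 16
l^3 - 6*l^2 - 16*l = l*(l - 8)*(l + 2)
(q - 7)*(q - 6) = q^2 - 13*q + 42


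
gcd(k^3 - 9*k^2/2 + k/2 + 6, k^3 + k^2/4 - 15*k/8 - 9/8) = k^2 - k/2 - 3/2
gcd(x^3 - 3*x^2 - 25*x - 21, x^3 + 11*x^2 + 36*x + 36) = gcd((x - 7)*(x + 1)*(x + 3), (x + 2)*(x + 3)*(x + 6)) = x + 3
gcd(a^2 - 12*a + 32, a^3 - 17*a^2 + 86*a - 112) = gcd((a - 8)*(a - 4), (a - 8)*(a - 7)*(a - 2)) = a - 8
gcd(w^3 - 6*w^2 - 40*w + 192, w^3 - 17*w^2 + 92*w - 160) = w^2 - 12*w + 32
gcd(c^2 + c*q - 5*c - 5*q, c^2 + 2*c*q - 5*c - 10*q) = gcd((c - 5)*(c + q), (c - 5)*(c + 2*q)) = c - 5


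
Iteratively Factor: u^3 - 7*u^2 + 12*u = (u - 3)*(u^2 - 4*u) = (u - 4)*(u - 3)*(u)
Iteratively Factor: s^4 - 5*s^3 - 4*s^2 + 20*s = (s - 2)*(s^3 - 3*s^2 - 10*s) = (s - 5)*(s - 2)*(s^2 + 2*s) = (s - 5)*(s - 2)*(s + 2)*(s)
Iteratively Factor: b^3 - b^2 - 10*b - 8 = (b - 4)*(b^2 + 3*b + 2) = (b - 4)*(b + 1)*(b + 2)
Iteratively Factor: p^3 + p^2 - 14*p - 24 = (p + 3)*(p^2 - 2*p - 8) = (p - 4)*(p + 3)*(p + 2)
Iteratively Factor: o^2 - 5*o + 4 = (o - 1)*(o - 4)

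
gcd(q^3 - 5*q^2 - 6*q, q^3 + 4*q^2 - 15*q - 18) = q + 1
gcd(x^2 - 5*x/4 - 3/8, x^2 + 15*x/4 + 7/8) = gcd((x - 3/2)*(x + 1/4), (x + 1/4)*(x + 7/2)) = x + 1/4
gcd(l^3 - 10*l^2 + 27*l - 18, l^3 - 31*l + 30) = l - 1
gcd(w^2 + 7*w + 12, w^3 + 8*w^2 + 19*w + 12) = w^2 + 7*w + 12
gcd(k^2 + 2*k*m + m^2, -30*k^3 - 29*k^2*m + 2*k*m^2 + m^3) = k + m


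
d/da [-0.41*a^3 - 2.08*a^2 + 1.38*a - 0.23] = -1.23*a^2 - 4.16*a + 1.38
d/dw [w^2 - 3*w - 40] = 2*w - 3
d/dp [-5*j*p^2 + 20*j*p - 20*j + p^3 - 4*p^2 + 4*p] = -10*j*p + 20*j + 3*p^2 - 8*p + 4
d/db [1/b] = -1/b^2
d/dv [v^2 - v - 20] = 2*v - 1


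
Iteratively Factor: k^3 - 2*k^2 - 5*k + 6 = (k - 1)*(k^2 - k - 6) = (k - 3)*(k - 1)*(k + 2)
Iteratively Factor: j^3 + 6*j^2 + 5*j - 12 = (j + 3)*(j^2 + 3*j - 4) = (j - 1)*(j + 3)*(j + 4)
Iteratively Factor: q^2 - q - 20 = (q - 5)*(q + 4)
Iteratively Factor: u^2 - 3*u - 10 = (u + 2)*(u - 5)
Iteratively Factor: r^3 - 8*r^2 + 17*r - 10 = (r - 1)*(r^2 - 7*r + 10) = (r - 2)*(r - 1)*(r - 5)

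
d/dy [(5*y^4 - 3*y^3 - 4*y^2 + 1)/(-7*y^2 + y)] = (-70*y^5 + 36*y^4 - 6*y^3 - 4*y^2 + 14*y - 1)/(y^2*(49*y^2 - 14*y + 1))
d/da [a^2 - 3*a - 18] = 2*a - 3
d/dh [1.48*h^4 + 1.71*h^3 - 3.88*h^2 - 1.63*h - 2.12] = 5.92*h^3 + 5.13*h^2 - 7.76*h - 1.63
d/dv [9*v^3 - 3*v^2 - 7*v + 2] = 27*v^2 - 6*v - 7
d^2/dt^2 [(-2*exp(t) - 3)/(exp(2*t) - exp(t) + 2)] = (-2*exp(4*t) - 14*exp(3*t) + 33*exp(2*t) + 17*exp(t) - 14)*exp(t)/(exp(6*t) - 3*exp(5*t) + 9*exp(4*t) - 13*exp(3*t) + 18*exp(2*t) - 12*exp(t) + 8)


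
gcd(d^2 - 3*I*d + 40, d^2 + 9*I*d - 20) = d + 5*I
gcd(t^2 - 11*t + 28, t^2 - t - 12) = t - 4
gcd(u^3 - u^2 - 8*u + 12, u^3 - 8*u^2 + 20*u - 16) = u^2 - 4*u + 4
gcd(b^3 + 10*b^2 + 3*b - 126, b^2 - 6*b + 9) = b - 3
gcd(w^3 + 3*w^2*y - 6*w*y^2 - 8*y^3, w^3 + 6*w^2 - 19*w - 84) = 1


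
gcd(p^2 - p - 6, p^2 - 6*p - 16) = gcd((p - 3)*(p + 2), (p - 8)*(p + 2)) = p + 2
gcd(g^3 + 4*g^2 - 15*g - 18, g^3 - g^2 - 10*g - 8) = g + 1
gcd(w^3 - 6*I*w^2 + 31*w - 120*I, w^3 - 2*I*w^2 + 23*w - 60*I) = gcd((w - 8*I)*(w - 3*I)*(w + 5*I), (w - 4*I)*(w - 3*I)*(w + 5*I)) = w^2 + 2*I*w + 15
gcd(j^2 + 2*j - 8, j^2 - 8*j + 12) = j - 2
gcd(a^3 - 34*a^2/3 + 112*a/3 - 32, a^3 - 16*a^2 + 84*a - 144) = a^2 - 10*a + 24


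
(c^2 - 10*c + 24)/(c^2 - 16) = (c - 6)/(c + 4)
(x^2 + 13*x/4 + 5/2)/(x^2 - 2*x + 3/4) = (4*x^2 + 13*x + 10)/(4*x^2 - 8*x + 3)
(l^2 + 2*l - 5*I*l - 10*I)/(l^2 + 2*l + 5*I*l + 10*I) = (l - 5*I)/(l + 5*I)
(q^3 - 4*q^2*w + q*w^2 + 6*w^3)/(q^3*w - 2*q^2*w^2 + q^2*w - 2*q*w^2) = (q^2 - 2*q*w - 3*w^2)/(q*w*(q + 1))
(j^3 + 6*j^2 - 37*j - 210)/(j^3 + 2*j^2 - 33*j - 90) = (j + 7)/(j + 3)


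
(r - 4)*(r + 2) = r^2 - 2*r - 8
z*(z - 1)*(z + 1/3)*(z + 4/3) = z^4 + 2*z^3/3 - 11*z^2/9 - 4*z/9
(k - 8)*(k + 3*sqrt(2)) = k^2 - 8*k + 3*sqrt(2)*k - 24*sqrt(2)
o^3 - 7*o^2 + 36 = (o - 6)*(o - 3)*(o + 2)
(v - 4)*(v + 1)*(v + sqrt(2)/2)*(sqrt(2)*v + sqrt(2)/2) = sqrt(2)*v^4 - 5*sqrt(2)*v^3/2 + v^3 - 11*sqrt(2)*v^2/2 - 5*v^2/2 - 11*v/2 - 2*sqrt(2)*v - 2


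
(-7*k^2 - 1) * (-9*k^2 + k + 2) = 63*k^4 - 7*k^3 - 5*k^2 - k - 2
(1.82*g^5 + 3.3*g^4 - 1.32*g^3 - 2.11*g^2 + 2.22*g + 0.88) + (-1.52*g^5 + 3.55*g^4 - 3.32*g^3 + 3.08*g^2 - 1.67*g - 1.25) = 0.3*g^5 + 6.85*g^4 - 4.64*g^3 + 0.97*g^2 + 0.55*g - 0.37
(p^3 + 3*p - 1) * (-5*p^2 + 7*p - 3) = -5*p^5 + 7*p^4 - 18*p^3 + 26*p^2 - 16*p + 3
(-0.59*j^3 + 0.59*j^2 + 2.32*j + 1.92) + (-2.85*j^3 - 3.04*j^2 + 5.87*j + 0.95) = -3.44*j^3 - 2.45*j^2 + 8.19*j + 2.87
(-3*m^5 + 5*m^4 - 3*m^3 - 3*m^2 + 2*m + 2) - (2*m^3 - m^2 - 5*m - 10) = -3*m^5 + 5*m^4 - 5*m^3 - 2*m^2 + 7*m + 12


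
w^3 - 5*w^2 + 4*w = w*(w - 4)*(w - 1)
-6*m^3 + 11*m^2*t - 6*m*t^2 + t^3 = (-3*m + t)*(-2*m + t)*(-m + t)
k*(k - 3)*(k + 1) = k^3 - 2*k^2 - 3*k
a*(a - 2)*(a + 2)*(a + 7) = a^4 + 7*a^3 - 4*a^2 - 28*a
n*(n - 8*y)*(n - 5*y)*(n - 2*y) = n^4 - 15*n^3*y + 66*n^2*y^2 - 80*n*y^3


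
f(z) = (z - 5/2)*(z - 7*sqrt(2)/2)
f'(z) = 2*z - 7*sqrt(2)/2 - 5/2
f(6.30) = 5.13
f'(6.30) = 5.15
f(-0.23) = 14.14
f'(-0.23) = -7.91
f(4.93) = -0.05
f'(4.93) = 2.41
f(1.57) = 3.14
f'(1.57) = -4.31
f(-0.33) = 14.94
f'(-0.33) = -8.11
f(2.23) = 0.73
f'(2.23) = -2.99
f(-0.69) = 17.99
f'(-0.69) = -8.83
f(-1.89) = 30.03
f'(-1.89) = -11.23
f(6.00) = 3.68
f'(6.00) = 4.55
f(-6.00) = 93.07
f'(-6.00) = -19.45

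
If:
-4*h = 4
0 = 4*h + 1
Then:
No Solution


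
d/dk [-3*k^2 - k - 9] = -6*k - 1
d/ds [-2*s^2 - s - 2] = -4*s - 1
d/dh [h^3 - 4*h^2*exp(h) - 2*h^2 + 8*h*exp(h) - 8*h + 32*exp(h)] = -4*h^2*exp(h) + 3*h^2 - 4*h + 40*exp(h) - 8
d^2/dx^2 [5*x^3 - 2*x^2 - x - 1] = 30*x - 4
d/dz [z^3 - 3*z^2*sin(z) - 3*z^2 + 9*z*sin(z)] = -3*z^2*cos(z) + 3*z^2 - 6*z*sin(z) + 9*z*cos(z) - 6*z + 9*sin(z)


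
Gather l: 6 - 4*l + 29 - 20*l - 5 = 30 - 24*l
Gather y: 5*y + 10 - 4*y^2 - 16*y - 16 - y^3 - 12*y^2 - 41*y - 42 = -y^3 - 16*y^2 - 52*y - 48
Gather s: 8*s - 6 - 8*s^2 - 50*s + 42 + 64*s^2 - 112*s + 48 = 56*s^2 - 154*s + 84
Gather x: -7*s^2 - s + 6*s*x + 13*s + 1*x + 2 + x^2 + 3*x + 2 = -7*s^2 + 12*s + x^2 + x*(6*s + 4) + 4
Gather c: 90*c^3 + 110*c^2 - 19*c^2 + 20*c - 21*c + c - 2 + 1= 90*c^3 + 91*c^2 - 1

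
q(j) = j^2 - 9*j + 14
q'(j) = 2*j - 9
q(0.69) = 8.27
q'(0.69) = -7.62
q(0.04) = 13.64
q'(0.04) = -8.92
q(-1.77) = 33.06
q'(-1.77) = -12.54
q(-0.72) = 21.00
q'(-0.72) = -10.44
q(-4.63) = 77.11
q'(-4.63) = -18.26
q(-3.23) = 53.50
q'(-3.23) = -15.46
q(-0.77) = 21.52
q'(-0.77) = -10.54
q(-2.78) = 46.75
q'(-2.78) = -14.56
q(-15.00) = 374.00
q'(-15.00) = -39.00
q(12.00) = 50.00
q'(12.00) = 15.00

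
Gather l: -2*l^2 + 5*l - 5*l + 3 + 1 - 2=2 - 2*l^2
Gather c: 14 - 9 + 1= 6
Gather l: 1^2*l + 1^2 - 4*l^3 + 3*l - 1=-4*l^3 + 4*l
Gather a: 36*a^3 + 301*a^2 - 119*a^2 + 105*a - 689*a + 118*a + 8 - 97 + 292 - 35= 36*a^3 + 182*a^2 - 466*a + 168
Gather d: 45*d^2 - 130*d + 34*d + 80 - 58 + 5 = 45*d^2 - 96*d + 27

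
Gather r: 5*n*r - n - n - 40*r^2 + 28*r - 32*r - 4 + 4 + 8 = -2*n - 40*r^2 + r*(5*n - 4) + 8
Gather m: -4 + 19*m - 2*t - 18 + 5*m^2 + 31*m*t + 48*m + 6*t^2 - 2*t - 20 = 5*m^2 + m*(31*t + 67) + 6*t^2 - 4*t - 42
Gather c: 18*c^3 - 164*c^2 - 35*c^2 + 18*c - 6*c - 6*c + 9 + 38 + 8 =18*c^3 - 199*c^2 + 6*c + 55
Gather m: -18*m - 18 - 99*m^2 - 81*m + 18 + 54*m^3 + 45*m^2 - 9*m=54*m^3 - 54*m^2 - 108*m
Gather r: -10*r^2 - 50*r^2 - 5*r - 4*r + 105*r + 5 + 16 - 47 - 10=-60*r^2 + 96*r - 36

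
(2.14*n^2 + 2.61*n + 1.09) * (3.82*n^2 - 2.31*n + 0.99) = 8.1748*n^4 + 5.0268*n^3 + 0.253300000000001*n^2 + 0.0659999999999998*n + 1.0791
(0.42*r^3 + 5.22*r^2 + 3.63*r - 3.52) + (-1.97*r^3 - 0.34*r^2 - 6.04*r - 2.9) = -1.55*r^3 + 4.88*r^2 - 2.41*r - 6.42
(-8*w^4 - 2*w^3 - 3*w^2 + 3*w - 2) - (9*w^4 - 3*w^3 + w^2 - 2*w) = -17*w^4 + w^3 - 4*w^2 + 5*w - 2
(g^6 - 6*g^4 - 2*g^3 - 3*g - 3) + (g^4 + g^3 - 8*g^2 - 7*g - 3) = g^6 - 5*g^4 - g^3 - 8*g^2 - 10*g - 6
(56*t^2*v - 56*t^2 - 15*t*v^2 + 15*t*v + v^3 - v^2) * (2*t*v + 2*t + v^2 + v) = 112*t^3*v^2 - 112*t^3 + 26*t^2*v^3 - 26*t^2*v - 13*t*v^4 + 13*t*v^2 + v^5 - v^3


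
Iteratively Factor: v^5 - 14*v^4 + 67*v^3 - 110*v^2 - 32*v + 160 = (v - 4)*(v^4 - 10*v^3 + 27*v^2 - 2*v - 40) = (v - 4)^2*(v^3 - 6*v^2 + 3*v + 10) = (v - 5)*(v - 4)^2*(v^2 - v - 2) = (v - 5)*(v - 4)^2*(v + 1)*(v - 2)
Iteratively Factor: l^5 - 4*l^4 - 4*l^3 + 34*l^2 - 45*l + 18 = (l - 2)*(l^4 - 2*l^3 - 8*l^2 + 18*l - 9) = (l - 3)*(l - 2)*(l^3 + l^2 - 5*l + 3) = (l - 3)*(l - 2)*(l - 1)*(l^2 + 2*l - 3) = (l - 3)*(l - 2)*(l - 1)*(l + 3)*(l - 1)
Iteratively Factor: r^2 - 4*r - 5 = (r - 5)*(r + 1)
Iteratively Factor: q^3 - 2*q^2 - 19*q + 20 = (q - 5)*(q^2 + 3*q - 4) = (q - 5)*(q - 1)*(q + 4)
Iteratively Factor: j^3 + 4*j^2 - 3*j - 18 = (j + 3)*(j^2 + j - 6) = (j - 2)*(j + 3)*(j + 3)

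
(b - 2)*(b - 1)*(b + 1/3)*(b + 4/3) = b^4 - 4*b^3/3 - 23*b^2/9 + 2*b + 8/9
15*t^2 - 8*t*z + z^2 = (-5*t + z)*(-3*t + z)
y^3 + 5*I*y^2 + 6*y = y*(y - I)*(y + 6*I)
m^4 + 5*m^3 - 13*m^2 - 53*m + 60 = (m - 3)*(m - 1)*(m + 4)*(m + 5)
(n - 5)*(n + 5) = n^2 - 25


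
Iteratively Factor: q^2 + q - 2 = (q - 1)*(q + 2)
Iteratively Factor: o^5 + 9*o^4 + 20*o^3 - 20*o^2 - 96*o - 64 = (o + 4)*(o^4 + 5*o^3 - 20*o - 16) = (o + 2)*(o + 4)*(o^3 + 3*o^2 - 6*o - 8) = (o + 2)*(o + 4)^2*(o^2 - o - 2) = (o + 1)*(o + 2)*(o + 4)^2*(o - 2)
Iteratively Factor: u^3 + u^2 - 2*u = (u - 1)*(u^2 + 2*u) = (u - 1)*(u + 2)*(u)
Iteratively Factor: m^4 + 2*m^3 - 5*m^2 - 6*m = (m)*(m^3 + 2*m^2 - 5*m - 6) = m*(m + 3)*(m^2 - m - 2) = m*(m + 1)*(m + 3)*(m - 2)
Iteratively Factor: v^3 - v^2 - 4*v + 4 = (v - 1)*(v^2 - 4) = (v - 1)*(v + 2)*(v - 2)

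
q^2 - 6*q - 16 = (q - 8)*(q + 2)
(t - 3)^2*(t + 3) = t^3 - 3*t^2 - 9*t + 27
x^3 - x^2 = x^2*(x - 1)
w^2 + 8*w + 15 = (w + 3)*(w + 5)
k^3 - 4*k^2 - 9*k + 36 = (k - 4)*(k - 3)*(k + 3)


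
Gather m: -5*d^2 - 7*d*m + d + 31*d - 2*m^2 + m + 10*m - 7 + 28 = -5*d^2 + 32*d - 2*m^2 + m*(11 - 7*d) + 21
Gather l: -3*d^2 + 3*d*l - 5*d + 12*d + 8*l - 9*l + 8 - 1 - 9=-3*d^2 + 7*d + l*(3*d - 1) - 2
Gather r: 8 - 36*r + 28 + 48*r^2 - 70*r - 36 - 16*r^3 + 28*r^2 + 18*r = -16*r^3 + 76*r^2 - 88*r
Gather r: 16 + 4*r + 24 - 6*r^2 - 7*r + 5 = -6*r^2 - 3*r + 45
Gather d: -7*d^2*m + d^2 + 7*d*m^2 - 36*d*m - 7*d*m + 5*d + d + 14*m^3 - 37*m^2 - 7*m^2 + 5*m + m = d^2*(1 - 7*m) + d*(7*m^2 - 43*m + 6) + 14*m^3 - 44*m^2 + 6*m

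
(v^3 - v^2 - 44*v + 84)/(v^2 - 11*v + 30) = (v^2 + 5*v - 14)/(v - 5)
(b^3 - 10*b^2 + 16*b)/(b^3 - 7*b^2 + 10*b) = (b - 8)/(b - 5)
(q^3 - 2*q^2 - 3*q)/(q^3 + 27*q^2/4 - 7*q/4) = 4*(q^2 - 2*q - 3)/(4*q^2 + 27*q - 7)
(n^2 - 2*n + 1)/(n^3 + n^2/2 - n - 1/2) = 2*(n - 1)/(2*n^2 + 3*n + 1)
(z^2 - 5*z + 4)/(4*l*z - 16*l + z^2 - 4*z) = (z - 1)/(4*l + z)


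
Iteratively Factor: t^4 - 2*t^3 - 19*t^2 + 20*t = (t)*(t^3 - 2*t^2 - 19*t + 20) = t*(t + 4)*(t^2 - 6*t + 5) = t*(t - 5)*(t + 4)*(t - 1)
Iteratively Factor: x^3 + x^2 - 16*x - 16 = (x - 4)*(x^2 + 5*x + 4) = (x - 4)*(x + 4)*(x + 1)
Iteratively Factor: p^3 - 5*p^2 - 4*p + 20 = (p + 2)*(p^2 - 7*p + 10) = (p - 2)*(p + 2)*(p - 5)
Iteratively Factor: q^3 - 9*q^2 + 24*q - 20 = (q - 2)*(q^2 - 7*q + 10) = (q - 5)*(q - 2)*(q - 2)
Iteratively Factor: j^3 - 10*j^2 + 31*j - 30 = (j - 2)*(j^2 - 8*j + 15) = (j - 5)*(j - 2)*(j - 3)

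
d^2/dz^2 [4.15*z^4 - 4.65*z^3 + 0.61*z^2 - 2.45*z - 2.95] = 49.8*z^2 - 27.9*z + 1.22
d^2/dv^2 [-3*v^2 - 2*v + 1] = -6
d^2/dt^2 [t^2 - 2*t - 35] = 2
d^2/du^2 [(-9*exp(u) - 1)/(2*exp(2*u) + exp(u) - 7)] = 2*(-18*exp(4*u) + exp(3*u) - 381*exp(2*u) - 60*exp(u) - 224)*exp(u)/(8*exp(6*u) + 12*exp(5*u) - 78*exp(4*u) - 83*exp(3*u) + 273*exp(2*u) + 147*exp(u) - 343)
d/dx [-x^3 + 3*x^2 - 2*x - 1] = -3*x^2 + 6*x - 2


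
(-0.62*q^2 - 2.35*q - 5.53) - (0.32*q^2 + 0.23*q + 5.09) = -0.94*q^2 - 2.58*q - 10.62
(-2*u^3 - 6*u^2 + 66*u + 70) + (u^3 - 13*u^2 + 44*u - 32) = -u^3 - 19*u^2 + 110*u + 38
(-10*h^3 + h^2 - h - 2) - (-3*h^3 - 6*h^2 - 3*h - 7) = -7*h^3 + 7*h^2 + 2*h + 5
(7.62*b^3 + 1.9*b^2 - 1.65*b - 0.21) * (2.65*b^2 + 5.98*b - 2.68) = 20.193*b^5 + 50.6026*b^4 - 13.4321*b^3 - 15.5155*b^2 + 3.1662*b + 0.5628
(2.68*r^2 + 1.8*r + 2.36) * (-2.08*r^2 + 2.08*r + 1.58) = -5.5744*r^4 + 1.8304*r^3 + 3.0696*r^2 + 7.7528*r + 3.7288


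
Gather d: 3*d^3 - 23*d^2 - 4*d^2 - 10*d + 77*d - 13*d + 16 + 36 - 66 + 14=3*d^3 - 27*d^2 + 54*d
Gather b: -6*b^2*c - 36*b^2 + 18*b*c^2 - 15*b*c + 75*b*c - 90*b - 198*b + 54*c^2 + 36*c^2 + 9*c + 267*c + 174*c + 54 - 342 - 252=b^2*(-6*c - 36) + b*(18*c^2 + 60*c - 288) + 90*c^2 + 450*c - 540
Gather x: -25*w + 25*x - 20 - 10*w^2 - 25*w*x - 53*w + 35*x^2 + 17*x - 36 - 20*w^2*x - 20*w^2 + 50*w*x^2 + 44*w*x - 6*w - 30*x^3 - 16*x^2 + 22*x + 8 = -30*w^2 - 84*w - 30*x^3 + x^2*(50*w + 19) + x*(-20*w^2 + 19*w + 64) - 48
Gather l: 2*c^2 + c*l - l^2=2*c^2 + c*l - l^2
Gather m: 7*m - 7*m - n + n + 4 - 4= 0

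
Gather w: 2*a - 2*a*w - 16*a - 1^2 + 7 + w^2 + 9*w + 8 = -14*a + w^2 + w*(9 - 2*a) + 14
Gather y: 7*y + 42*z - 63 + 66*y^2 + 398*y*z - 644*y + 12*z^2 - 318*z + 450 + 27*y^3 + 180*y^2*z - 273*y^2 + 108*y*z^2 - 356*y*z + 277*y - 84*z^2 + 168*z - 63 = 27*y^3 + y^2*(180*z - 207) + y*(108*z^2 + 42*z - 360) - 72*z^2 - 108*z + 324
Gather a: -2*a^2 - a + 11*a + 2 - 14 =-2*a^2 + 10*a - 12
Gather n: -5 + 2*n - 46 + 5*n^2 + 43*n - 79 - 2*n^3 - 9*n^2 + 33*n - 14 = -2*n^3 - 4*n^2 + 78*n - 144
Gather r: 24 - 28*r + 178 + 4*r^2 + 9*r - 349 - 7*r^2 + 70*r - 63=-3*r^2 + 51*r - 210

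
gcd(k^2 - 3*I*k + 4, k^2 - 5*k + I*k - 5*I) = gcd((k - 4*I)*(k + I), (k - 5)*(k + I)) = k + I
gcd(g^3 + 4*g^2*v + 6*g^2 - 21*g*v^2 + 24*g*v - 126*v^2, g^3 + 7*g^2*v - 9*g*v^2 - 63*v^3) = -g^2 - 4*g*v + 21*v^2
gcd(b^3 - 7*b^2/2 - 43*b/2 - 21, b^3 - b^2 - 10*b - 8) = b + 2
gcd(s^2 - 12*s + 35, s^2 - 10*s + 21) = s - 7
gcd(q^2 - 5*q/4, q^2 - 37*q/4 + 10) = q - 5/4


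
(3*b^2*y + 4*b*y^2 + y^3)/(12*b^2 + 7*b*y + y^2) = y*(b + y)/(4*b + y)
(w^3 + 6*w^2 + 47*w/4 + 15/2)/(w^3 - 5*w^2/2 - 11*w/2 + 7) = (4*w^2 + 16*w + 15)/(2*(2*w^2 - 9*w + 7))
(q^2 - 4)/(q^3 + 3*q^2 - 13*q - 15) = (q^2 - 4)/(q^3 + 3*q^2 - 13*q - 15)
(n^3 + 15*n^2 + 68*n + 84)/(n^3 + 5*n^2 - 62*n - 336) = (n + 2)/(n - 8)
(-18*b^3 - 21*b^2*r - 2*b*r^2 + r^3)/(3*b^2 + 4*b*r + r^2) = -6*b + r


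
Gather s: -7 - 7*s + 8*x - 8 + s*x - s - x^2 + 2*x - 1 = s*(x - 8) - x^2 + 10*x - 16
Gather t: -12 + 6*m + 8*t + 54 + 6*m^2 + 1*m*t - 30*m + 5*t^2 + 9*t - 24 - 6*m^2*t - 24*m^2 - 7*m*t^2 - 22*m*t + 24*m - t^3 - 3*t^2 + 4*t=-18*m^2 - t^3 + t^2*(2 - 7*m) + t*(-6*m^2 - 21*m + 21) + 18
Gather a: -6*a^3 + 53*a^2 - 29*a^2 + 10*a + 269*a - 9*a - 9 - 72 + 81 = -6*a^3 + 24*a^2 + 270*a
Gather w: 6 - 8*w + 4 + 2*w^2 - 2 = 2*w^2 - 8*w + 8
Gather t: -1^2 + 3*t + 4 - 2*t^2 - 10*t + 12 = -2*t^2 - 7*t + 15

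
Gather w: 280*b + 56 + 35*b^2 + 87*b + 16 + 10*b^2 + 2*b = 45*b^2 + 369*b + 72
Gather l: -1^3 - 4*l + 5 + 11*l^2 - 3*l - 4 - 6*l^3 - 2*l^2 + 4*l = -6*l^3 + 9*l^2 - 3*l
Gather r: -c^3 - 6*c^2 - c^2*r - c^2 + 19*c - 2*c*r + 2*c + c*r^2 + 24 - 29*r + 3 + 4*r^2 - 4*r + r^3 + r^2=-c^3 - 7*c^2 + 21*c + r^3 + r^2*(c + 5) + r*(-c^2 - 2*c - 33) + 27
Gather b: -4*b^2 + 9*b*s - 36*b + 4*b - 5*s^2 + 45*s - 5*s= -4*b^2 + b*(9*s - 32) - 5*s^2 + 40*s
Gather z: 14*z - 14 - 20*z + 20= 6 - 6*z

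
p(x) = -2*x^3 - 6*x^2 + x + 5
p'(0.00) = 1.00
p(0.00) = 5.00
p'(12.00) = -1007.00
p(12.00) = -4303.00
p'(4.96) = -206.13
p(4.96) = -381.70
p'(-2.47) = -5.97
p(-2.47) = -3.94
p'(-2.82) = -12.87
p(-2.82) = -0.68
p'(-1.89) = 2.25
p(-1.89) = -4.82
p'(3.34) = -106.01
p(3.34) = -133.11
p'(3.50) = -114.50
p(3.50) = -150.75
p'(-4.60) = -70.76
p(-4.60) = 68.11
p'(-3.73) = -37.72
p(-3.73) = 21.58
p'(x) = -6*x^2 - 12*x + 1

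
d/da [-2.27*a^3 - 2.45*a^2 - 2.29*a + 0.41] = -6.81*a^2 - 4.9*a - 2.29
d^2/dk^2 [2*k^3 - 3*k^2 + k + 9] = 12*k - 6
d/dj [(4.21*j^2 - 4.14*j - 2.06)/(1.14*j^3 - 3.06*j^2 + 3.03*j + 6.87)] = (-4.7994*j^4 + 9.4392*j^3 + 7.1331*j^2 + 45.2382*j - 22.2)/(1.2996*j^6 - 6.9768*j^5 + 16.272*j^4 - 2.88*j^3 - 32.8635*j^2 + 41.6322*j + 47.1969)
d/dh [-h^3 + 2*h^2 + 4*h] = -3*h^2 + 4*h + 4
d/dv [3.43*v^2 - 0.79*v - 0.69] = 6.86*v - 0.79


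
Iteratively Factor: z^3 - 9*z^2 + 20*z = (z - 4)*(z^2 - 5*z) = (z - 5)*(z - 4)*(z)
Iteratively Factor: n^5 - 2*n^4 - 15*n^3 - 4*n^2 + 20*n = (n + 2)*(n^4 - 4*n^3 - 7*n^2 + 10*n) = (n - 1)*(n + 2)*(n^3 - 3*n^2 - 10*n) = n*(n - 1)*(n + 2)*(n^2 - 3*n - 10) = n*(n - 1)*(n + 2)^2*(n - 5)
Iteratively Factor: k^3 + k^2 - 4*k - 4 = (k + 1)*(k^2 - 4) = (k + 1)*(k + 2)*(k - 2)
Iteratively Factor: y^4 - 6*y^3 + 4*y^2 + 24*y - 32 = (y + 2)*(y^3 - 8*y^2 + 20*y - 16) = (y - 2)*(y + 2)*(y^2 - 6*y + 8) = (y - 2)^2*(y + 2)*(y - 4)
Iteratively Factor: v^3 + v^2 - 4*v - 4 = (v - 2)*(v^2 + 3*v + 2) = (v - 2)*(v + 1)*(v + 2)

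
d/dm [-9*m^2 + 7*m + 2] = 7 - 18*m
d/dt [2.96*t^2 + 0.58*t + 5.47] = 5.92*t + 0.58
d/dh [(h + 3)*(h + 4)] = 2*h + 7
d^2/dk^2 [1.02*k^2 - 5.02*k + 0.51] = 2.04000000000000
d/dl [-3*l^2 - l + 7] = -6*l - 1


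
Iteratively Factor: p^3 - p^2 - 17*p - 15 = (p + 3)*(p^2 - 4*p - 5) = (p - 5)*(p + 3)*(p + 1)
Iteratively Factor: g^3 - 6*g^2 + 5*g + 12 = (g + 1)*(g^2 - 7*g + 12) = (g - 3)*(g + 1)*(g - 4)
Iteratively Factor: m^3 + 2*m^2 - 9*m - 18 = (m + 2)*(m^2 - 9) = (m + 2)*(m + 3)*(m - 3)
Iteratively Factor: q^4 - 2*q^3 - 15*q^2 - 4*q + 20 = (q - 5)*(q^3 + 3*q^2 - 4) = (q - 5)*(q - 1)*(q^2 + 4*q + 4) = (q - 5)*(q - 1)*(q + 2)*(q + 2)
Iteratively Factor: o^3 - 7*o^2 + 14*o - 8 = (o - 2)*(o^2 - 5*o + 4) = (o - 2)*(o - 1)*(o - 4)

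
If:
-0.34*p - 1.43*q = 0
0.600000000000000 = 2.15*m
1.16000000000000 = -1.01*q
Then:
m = 0.28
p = 4.83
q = -1.15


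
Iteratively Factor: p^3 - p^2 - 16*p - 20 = (p + 2)*(p^2 - 3*p - 10) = (p - 5)*(p + 2)*(p + 2)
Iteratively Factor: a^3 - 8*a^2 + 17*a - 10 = (a - 5)*(a^2 - 3*a + 2) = (a - 5)*(a - 1)*(a - 2)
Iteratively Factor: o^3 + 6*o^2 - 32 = (o - 2)*(o^2 + 8*o + 16) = (o - 2)*(o + 4)*(o + 4)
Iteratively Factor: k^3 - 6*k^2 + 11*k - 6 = (k - 1)*(k^2 - 5*k + 6) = (k - 3)*(k - 1)*(k - 2)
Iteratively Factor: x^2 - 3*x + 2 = (x - 1)*(x - 2)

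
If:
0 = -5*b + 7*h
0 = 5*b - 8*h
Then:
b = 0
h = 0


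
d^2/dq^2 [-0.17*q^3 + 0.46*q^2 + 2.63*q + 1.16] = 0.92 - 1.02*q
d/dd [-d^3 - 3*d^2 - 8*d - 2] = -3*d^2 - 6*d - 8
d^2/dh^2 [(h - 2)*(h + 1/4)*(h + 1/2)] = 6*h - 5/2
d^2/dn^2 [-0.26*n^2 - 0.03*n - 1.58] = -0.520000000000000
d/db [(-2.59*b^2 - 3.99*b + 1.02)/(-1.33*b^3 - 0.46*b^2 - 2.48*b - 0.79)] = (-3.4447*b^4 - 10.6134*b^3 + 8.6576*b^2 + 5.0306*b + 5.6817)/(1.7689*b^6 + 1.2236*b^5 + 6.8084*b^4 + 4.383*b^3 + 6.8772*b^2 + 3.9184*b + 0.6241)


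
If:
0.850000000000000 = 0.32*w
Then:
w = 2.66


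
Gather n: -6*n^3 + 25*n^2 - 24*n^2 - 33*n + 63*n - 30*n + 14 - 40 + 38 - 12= -6*n^3 + n^2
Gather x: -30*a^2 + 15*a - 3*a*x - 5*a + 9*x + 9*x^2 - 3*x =-30*a^2 + 10*a + 9*x^2 + x*(6 - 3*a)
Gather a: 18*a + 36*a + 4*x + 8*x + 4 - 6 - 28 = 54*a + 12*x - 30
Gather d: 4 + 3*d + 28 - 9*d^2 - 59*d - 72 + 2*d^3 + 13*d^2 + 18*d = 2*d^3 + 4*d^2 - 38*d - 40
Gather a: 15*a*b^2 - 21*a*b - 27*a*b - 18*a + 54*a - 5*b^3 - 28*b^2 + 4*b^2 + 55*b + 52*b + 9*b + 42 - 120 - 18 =a*(15*b^2 - 48*b + 36) - 5*b^3 - 24*b^2 + 116*b - 96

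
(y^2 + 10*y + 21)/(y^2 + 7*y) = (y + 3)/y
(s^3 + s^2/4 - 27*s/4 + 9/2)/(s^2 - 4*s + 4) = (4*s^2 + 9*s - 9)/(4*(s - 2))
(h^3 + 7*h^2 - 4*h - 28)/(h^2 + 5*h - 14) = h + 2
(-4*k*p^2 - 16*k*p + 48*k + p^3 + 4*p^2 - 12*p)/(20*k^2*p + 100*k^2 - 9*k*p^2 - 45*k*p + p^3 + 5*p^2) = (p^2 + 4*p - 12)/(-5*k*p - 25*k + p^2 + 5*p)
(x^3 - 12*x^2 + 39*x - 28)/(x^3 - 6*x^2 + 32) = (x^2 - 8*x + 7)/(x^2 - 2*x - 8)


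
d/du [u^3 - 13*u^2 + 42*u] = 3*u^2 - 26*u + 42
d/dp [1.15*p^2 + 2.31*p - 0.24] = 2.3*p + 2.31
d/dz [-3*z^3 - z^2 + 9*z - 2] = -9*z^2 - 2*z + 9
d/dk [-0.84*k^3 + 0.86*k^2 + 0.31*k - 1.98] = -2.52*k^2 + 1.72*k + 0.31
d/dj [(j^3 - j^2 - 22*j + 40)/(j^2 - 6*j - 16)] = (j^4 - 12*j^3 - 20*j^2 - 48*j + 592)/(j^4 - 12*j^3 + 4*j^2 + 192*j + 256)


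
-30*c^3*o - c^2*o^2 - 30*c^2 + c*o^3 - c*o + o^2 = (-6*c + o)*(5*c + o)*(c*o + 1)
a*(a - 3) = a^2 - 3*a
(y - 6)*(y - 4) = y^2 - 10*y + 24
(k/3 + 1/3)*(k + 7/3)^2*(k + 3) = k^4/3 + 26*k^3/9 + 244*k^2/27 + 322*k/27 + 49/9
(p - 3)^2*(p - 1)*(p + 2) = p^4 - 5*p^3 + p^2 + 21*p - 18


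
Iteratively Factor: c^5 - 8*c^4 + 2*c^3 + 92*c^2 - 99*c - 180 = (c - 3)*(c^4 - 5*c^3 - 13*c^2 + 53*c + 60) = (c - 3)*(c + 1)*(c^3 - 6*c^2 - 7*c + 60) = (c - 4)*(c - 3)*(c + 1)*(c^2 - 2*c - 15) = (c - 5)*(c - 4)*(c - 3)*(c + 1)*(c + 3)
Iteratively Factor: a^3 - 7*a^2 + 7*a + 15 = (a - 3)*(a^2 - 4*a - 5) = (a - 3)*(a + 1)*(a - 5)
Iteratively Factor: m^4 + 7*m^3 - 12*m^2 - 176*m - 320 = (m + 4)*(m^3 + 3*m^2 - 24*m - 80) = (m + 4)^2*(m^2 - m - 20) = (m - 5)*(m + 4)^2*(m + 4)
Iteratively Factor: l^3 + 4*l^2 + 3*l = (l + 3)*(l^2 + l) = (l + 1)*(l + 3)*(l)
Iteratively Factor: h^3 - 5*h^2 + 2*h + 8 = (h - 4)*(h^2 - h - 2) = (h - 4)*(h + 1)*(h - 2)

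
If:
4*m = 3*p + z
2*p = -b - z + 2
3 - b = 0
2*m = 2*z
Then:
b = 3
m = -1/3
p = -1/3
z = -1/3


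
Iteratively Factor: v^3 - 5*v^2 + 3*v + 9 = (v + 1)*(v^2 - 6*v + 9) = (v - 3)*(v + 1)*(v - 3)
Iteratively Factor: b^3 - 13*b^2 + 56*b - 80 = (b - 5)*(b^2 - 8*b + 16) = (b - 5)*(b - 4)*(b - 4)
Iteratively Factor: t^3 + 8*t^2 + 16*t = (t + 4)*(t^2 + 4*t) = t*(t + 4)*(t + 4)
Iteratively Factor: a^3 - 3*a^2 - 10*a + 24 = (a - 4)*(a^2 + a - 6) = (a - 4)*(a - 2)*(a + 3)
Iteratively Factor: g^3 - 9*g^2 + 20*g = (g - 5)*(g^2 - 4*g) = (g - 5)*(g - 4)*(g)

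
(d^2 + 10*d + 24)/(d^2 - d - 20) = (d + 6)/(d - 5)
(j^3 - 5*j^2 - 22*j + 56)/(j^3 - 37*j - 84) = (j - 2)/(j + 3)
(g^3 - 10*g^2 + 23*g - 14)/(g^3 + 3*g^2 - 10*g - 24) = (g^3 - 10*g^2 + 23*g - 14)/(g^3 + 3*g^2 - 10*g - 24)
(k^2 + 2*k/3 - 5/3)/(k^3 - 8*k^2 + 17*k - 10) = (k + 5/3)/(k^2 - 7*k + 10)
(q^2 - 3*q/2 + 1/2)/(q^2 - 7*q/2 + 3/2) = (q - 1)/(q - 3)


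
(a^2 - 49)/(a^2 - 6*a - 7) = (a + 7)/(a + 1)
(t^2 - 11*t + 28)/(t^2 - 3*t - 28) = (t - 4)/(t + 4)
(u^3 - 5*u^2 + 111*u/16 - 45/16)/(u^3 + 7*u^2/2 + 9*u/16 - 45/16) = (4*u^2 - 17*u + 15)/(4*u^2 + 17*u + 15)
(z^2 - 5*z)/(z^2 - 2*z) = (z - 5)/(z - 2)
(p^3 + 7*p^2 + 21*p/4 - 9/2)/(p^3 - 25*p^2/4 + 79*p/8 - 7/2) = 2*(2*p^2 + 15*p + 18)/(4*p^2 - 23*p + 28)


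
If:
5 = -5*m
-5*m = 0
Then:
No Solution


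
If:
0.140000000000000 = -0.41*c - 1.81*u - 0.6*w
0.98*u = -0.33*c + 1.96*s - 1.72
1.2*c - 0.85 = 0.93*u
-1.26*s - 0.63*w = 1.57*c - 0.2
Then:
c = 6.67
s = 5.85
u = 7.70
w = -28.01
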